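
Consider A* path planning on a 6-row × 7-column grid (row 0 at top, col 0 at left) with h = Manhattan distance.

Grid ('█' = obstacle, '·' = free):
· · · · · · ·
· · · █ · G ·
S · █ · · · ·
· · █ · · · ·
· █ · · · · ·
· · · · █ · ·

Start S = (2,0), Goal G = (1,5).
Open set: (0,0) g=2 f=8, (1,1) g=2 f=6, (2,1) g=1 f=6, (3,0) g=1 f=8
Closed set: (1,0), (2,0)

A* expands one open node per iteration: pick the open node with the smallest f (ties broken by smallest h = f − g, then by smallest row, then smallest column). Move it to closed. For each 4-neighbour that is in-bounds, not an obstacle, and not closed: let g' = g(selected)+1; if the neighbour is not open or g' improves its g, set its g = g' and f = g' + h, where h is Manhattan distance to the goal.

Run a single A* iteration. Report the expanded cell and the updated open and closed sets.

expanded=(1,1); open=[(0,0) g=2 f=8, (0,1) g=3 f=8, (1,2) g=3 f=6, (2,1) g=1 f=6, (3,0) g=1 f=8]; closed=[(1,0), (1,1), (2,0)]

step 1: expand (1,1) (f=6, h=4) → closed; open now [(0,0) g=2 f=8, (0,1) g=3 f=8, (1,2) g=3 f=6, (2,1) g=1 f=6, (3,0) g=1 f=8]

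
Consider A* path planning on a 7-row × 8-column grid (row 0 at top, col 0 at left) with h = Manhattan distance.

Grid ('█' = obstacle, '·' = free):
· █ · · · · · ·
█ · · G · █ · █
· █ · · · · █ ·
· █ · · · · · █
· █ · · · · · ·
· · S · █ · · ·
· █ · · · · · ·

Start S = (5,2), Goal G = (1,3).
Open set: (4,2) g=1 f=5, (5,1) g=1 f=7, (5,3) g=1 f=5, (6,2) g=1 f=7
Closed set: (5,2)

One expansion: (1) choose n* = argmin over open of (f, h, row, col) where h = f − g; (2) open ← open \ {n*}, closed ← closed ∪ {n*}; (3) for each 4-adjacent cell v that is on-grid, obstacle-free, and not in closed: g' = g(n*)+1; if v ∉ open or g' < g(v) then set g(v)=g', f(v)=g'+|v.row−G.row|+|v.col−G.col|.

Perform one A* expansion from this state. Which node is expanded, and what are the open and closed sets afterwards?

step 1: expand (4,2) (f=5, h=4) → closed; open now [(3,2) g=2 f=5, (4,3) g=2 f=5, (5,1) g=1 f=7, (5,3) g=1 f=5, (6,2) g=1 f=7]

expanded=(4,2); open=[(3,2) g=2 f=5, (4,3) g=2 f=5, (5,1) g=1 f=7, (5,3) g=1 f=5, (6,2) g=1 f=7]; closed=[(4,2), (5,2)]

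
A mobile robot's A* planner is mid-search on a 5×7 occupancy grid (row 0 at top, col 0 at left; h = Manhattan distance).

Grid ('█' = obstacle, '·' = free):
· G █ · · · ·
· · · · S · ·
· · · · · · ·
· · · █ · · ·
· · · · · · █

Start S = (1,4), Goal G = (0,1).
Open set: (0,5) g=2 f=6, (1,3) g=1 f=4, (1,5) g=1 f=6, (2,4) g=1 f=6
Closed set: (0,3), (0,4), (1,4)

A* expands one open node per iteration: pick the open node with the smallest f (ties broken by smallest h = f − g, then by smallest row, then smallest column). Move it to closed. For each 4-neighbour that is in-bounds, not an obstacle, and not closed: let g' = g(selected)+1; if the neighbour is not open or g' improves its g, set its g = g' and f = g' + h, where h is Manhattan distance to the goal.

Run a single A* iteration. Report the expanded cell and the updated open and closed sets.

expanded=(1,3); open=[(0,5) g=2 f=6, (1,2) g=2 f=4, (1,5) g=1 f=6, (2,3) g=2 f=6, (2,4) g=1 f=6]; closed=[(0,3), (0,4), (1,3), (1,4)]

step 1: expand (1,3) (f=4, h=3) → closed; open now [(0,5) g=2 f=6, (1,2) g=2 f=4, (1,5) g=1 f=6, (2,3) g=2 f=6, (2,4) g=1 f=6]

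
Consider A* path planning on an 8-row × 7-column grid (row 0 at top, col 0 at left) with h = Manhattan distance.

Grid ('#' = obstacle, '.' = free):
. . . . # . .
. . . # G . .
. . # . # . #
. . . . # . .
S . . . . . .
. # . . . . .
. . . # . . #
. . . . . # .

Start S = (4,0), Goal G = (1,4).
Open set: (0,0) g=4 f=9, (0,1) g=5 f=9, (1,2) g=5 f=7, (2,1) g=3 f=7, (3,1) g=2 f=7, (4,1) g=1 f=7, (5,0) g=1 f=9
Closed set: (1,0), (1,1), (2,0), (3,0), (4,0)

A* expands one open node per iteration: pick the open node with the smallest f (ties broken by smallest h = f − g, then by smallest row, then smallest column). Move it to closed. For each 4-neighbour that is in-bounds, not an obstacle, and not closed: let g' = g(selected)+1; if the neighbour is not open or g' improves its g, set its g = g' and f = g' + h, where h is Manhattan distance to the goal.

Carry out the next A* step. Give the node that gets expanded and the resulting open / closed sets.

step 1: expand (1,2) (f=7, h=2) → closed; open now [(0,0) g=4 f=9, (0,1) g=5 f=9, (0,2) g=6 f=9, (2,1) g=3 f=7, (3,1) g=2 f=7, (4,1) g=1 f=7, (5,0) g=1 f=9]

expanded=(1,2); open=[(0,0) g=4 f=9, (0,1) g=5 f=9, (0,2) g=6 f=9, (2,1) g=3 f=7, (3,1) g=2 f=7, (4,1) g=1 f=7, (5,0) g=1 f=9]; closed=[(1,0), (1,1), (1,2), (2,0), (3,0), (4,0)]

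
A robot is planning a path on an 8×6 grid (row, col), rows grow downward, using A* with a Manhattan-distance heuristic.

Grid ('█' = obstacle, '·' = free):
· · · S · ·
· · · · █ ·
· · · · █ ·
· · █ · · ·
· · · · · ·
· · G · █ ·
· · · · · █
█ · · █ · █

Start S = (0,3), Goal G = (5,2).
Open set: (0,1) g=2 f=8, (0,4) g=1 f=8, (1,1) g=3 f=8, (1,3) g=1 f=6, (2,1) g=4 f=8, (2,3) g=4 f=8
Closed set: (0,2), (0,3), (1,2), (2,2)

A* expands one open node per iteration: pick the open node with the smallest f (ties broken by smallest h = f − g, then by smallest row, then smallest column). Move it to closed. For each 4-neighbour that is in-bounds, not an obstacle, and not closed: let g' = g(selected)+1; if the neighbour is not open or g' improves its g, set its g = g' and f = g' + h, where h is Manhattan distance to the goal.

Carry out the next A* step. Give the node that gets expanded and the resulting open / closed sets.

expanded=(1,3); open=[(0,1) g=2 f=8, (0,4) g=1 f=8, (1,1) g=3 f=8, (2,1) g=4 f=8, (2,3) g=2 f=6]; closed=[(0,2), (0,3), (1,2), (1,3), (2,2)]

step 1: expand (1,3) (f=6, h=5) → closed; open now [(0,1) g=2 f=8, (0,4) g=1 f=8, (1,1) g=3 f=8, (2,1) g=4 f=8, (2,3) g=2 f=6]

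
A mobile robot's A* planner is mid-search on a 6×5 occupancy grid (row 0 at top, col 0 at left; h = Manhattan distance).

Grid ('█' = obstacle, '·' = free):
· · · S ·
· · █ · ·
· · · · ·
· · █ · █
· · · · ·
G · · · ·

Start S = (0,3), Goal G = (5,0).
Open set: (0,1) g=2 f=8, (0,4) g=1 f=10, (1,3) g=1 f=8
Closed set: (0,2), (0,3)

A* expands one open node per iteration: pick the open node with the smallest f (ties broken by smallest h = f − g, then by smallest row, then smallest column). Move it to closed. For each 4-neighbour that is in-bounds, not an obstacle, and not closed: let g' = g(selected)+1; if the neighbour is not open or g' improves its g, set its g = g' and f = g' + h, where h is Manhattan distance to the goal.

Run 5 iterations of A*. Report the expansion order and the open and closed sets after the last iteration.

order=[(0,1) → (0,0) → (1,0) → (2,0) → (3,0)]; open=[(0,4) g=1 f=10, (1,1) g=3 f=8, (1,3) g=1 f=8, (2,1) g=6 f=10, (3,1) g=7 f=10, (4,0) g=7 f=8]; closed=[(0,0), (0,1), (0,2), (0,3), (1,0), (2,0), (3,0)]

step 1: expand (0,1) (f=8, h=6) → closed; open now [(0,0) g=3 f=8, (0,4) g=1 f=10, (1,1) g=3 f=8, (1,3) g=1 f=8]
step 2: expand (0,0) (f=8, h=5) → closed; open now [(0,4) g=1 f=10, (1,0) g=4 f=8, (1,1) g=3 f=8, (1,3) g=1 f=8]
step 3: expand (1,0) (f=8, h=4) → closed; open now [(0,4) g=1 f=10, (1,1) g=3 f=8, (1,3) g=1 f=8, (2,0) g=5 f=8]
step 4: expand (2,0) (f=8, h=3) → closed; open now [(0,4) g=1 f=10, (1,1) g=3 f=8, (1,3) g=1 f=8, (2,1) g=6 f=10, (3,0) g=6 f=8]
step 5: expand (3,0) (f=8, h=2) → closed; open now [(0,4) g=1 f=10, (1,1) g=3 f=8, (1,3) g=1 f=8, (2,1) g=6 f=10, (3,1) g=7 f=10, (4,0) g=7 f=8]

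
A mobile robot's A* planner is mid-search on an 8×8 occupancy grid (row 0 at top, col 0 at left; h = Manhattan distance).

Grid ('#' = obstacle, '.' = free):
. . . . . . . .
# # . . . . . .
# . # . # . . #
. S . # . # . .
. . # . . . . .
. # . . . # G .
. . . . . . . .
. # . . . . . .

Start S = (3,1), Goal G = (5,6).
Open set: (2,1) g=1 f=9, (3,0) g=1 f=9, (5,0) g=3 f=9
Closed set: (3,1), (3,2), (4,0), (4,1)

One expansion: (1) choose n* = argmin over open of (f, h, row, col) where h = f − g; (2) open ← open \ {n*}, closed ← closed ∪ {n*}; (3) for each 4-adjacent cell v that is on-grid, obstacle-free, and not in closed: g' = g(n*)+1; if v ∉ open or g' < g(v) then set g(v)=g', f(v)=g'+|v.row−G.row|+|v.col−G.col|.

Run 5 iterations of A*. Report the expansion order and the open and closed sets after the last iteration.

order=[(5,0) → (2,1) → (3,0) → (6,0) → (6,1)]; open=[(6,2) g=6 f=11, (7,0) g=5 f=13]; closed=[(2,1), (3,0), (3,1), (3,2), (4,0), (4,1), (5,0), (6,0), (6,1)]

step 1: expand (5,0) (f=9, h=6) → closed; open now [(2,1) g=1 f=9, (3,0) g=1 f=9, (6,0) g=4 f=11]
step 2: expand (2,1) (f=9, h=8) → closed; open now [(3,0) g=1 f=9, (6,0) g=4 f=11]
step 3: expand (3,0) (f=9, h=8) → closed; open now [(6,0) g=4 f=11]
step 4: expand (6,0) (f=11, h=7) → closed; open now [(6,1) g=5 f=11, (7,0) g=5 f=13]
step 5: expand (6,1) (f=11, h=6) → closed; open now [(6,2) g=6 f=11, (7,0) g=5 f=13]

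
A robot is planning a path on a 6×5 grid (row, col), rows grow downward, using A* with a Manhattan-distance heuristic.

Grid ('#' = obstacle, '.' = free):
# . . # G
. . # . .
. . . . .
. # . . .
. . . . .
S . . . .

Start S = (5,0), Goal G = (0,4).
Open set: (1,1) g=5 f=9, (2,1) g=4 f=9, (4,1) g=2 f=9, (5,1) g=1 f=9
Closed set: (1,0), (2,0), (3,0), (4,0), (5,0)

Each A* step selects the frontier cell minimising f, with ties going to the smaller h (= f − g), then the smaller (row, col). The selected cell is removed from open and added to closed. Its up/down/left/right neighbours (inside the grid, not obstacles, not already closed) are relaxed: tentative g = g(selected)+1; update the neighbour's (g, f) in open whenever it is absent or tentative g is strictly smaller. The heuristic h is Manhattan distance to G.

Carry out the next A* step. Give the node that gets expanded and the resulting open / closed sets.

step 1: expand (1,1) (f=9, h=4) → closed; open now [(0,1) g=6 f=9, (2,1) g=4 f=9, (4,1) g=2 f=9, (5,1) g=1 f=9]

expanded=(1,1); open=[(0,1) g=6 f=9, (2,1) g=4 f=9, (4,1) g=2 f=9, (5,1) g=1 f=9]; closed=[(1,0), (1,1), (2,0), (3,0), (4,0), (5,0)]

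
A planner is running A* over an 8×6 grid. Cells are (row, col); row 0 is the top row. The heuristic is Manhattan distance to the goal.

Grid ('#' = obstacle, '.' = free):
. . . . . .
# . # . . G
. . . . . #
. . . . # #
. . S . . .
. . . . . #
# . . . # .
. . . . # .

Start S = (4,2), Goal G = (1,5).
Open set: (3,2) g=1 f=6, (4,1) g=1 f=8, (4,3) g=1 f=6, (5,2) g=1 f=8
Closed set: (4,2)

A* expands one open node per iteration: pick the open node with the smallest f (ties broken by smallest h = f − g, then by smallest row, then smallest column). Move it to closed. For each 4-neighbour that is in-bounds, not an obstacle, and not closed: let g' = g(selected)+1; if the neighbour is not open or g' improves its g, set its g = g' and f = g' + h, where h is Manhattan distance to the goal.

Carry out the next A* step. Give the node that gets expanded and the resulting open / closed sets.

step 1: expand (3,2) (f=6, h=5) → closed; open now [(2,2) g=2 f=6, (3,1) g=2 f=8, (3,3) g=2 f=6, (4,1) g=1 f=8, (4,3) g=1 f=6, (5,2) g=1 f=8]

expanded=(3,2); open=[(2,2) g=2 f=6, (3,1) g=2 f=8, (3,3) g=2 f=6, (4,1) g=1 f=8, (4,3) g=1 f=6, (5,2) g=1 f=8]; closed=[(3,2), (4,2)]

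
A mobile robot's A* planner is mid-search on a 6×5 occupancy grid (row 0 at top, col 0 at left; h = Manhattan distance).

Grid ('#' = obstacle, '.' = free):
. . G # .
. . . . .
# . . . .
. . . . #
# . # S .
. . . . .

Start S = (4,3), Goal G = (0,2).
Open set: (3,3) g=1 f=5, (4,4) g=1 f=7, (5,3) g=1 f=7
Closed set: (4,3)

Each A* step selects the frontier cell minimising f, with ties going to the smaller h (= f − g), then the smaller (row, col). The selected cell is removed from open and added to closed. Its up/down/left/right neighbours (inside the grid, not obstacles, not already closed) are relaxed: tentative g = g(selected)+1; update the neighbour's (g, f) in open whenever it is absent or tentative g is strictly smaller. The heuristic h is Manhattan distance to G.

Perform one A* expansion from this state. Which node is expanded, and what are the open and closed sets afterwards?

step 1: expand (3,3) (f=5, h=4) → closed; open now [(2,3) g=2 f=5, (3,2) g=2 f=5, (4,4) g=1 f=7, (5,3) g=1 f=7]

expanded=(3,3); open=[(2,3) g=2 f=5, (3,2) g=2 f=5, (4,4) g=1 f=7, (5,3) g=1 f=7]; closed=[(3,3), (4,3)]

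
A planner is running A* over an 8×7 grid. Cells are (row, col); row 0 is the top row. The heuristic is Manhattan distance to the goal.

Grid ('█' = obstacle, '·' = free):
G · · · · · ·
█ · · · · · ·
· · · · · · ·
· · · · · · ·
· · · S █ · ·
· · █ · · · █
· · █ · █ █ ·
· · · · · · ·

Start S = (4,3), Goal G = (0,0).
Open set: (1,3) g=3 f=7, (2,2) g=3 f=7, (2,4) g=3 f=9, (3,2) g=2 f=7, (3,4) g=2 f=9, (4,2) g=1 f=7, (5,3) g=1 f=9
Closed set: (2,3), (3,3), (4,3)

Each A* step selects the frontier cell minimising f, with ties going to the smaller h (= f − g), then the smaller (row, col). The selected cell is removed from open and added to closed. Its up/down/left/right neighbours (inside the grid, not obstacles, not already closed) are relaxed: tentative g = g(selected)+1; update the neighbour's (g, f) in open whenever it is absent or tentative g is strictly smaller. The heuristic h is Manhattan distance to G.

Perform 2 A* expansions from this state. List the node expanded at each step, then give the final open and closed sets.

order=[(1,3) → (0,3)]; open=[(0,2) g=5 f=7, (0,4) g=5 f=9, (1,2) g=4 f=7, (1,4) g=4 f=9, (2,2) g=3 f=7, (2,4) g=3 f=9, (3,2) g=2 f=7, (3,4) g=2 f=9, (4,2) g=1 f=7, (5,3) g=1 f=9]; closed=[(0,3), (1,3), (2,3), (3,3), (4,3)]

step 1: expand (1,3) (f=7, h=4) → closed; open now [(0,3) g=4 f=7, (1,2) g=4 f=7, (1,4) g=4 f=9, (2,2) g=3 f=7, (2,4) g=3 f=9, (3,2) g=2 f=7, (3,4) g=2 f=9, (4,2) g=1 f=7, (5,3) g=1 f=9]
step 2: expand (0,3) (f=7, h=3) → closed; open now [(0,2) g=5 f=7, (0,4) g=5 f=9, (1,2) g=4 f=7, (1,4) g=4 f=9, (2,2) g=3 f=7, (2,4) g=3 f=9, (3,2) g=2 f=7, (3,4) g=2 f=9, (4,2) g=1 f=7, (5,3) g=1 f=9]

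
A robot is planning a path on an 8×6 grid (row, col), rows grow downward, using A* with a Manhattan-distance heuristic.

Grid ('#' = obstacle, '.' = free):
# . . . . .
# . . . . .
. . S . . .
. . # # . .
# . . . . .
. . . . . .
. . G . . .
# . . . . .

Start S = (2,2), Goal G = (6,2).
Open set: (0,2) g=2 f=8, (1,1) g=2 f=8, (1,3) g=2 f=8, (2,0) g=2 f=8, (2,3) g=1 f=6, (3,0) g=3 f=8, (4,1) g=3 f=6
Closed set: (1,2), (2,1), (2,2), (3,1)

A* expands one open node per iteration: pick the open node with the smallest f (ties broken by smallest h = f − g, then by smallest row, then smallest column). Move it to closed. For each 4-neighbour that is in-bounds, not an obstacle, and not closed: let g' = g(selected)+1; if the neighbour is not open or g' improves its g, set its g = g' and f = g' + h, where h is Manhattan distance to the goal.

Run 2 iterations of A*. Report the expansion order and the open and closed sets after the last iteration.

step 1: expand (4,1) (f=6, h=3) → closed; open now [(0,2) g=2 f=8, (1,1) g=2 f=8, (1,3) g=2 f=8, (2,0) g=2 f=8, (2,3) g=1 f=6, (3,0) g=3 f=8, (4,2) g=4 f=6, (5,1) g=4 f=6]
step 2: expand (4,2) (f=6, h=2) → closed; open now [(0,2) g=2 f=8, (1,1) g=2 f=8, (1,3) g=2 f=8, (2,0) g=2 f=8, (2,3) g=1 f=6, (3,0) g=3 f=8, (4,3) g=5 f=8, (5,1) g=4 f=6, (5,2) g=5 f=6]

order=[(4,1) → (4,2)]; open=[(0,2) g=2 f=8, (1,1) g=2 f=8, (1,3) g=2 f=8, (2,0) g=2 f=8, (2,3) g=1 f=6, (3,0) g=3 f=8, (4,3) g=5 f=8, (5,1) g=4 f=6, (5,2) g=5 f=6]; closed=[(1,2), (2,1), (2,2), (3,1), (4,1), (4,2)]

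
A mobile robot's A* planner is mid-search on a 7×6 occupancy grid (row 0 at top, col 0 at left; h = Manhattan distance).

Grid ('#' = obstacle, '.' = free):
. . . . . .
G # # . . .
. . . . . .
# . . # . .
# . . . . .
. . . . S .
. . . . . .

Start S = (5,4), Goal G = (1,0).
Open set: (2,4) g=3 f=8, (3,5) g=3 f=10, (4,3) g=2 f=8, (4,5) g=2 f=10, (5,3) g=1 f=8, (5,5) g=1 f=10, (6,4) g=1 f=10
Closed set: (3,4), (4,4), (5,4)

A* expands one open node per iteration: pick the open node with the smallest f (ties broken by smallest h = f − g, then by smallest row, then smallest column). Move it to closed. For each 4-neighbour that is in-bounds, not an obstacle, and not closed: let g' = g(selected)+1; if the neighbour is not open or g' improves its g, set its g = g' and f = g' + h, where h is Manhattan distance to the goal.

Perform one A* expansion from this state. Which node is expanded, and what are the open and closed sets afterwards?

expanded=(2,4); open=[(1,4) g=4 f=8, (2,3) g=4 f=8, (2,5) g=4 f=10, (3,5) g=3 f=10, (4,3) g=2 f=8, (4,5) g=2 f=10, (5,3) g=1 f=8, (5,5) g=1 f=10, (6,4) g=1 f=10]; closed=[(2,4), (3,4), (4,4), (5,4)]

step 1: expand (2,4) (f=8, h=5) → closed; open now [(1,4) g=4 f=8, (2,3) g=4 f=8, (2,5) g=4 f=10, (3,5) g=3 f=10, (4,3) g=2 f=8, (4,5) g=2 f=10, (5,3) g=1 f=8, (5,5) g=1 f=10, (6,4) g=1 f=10]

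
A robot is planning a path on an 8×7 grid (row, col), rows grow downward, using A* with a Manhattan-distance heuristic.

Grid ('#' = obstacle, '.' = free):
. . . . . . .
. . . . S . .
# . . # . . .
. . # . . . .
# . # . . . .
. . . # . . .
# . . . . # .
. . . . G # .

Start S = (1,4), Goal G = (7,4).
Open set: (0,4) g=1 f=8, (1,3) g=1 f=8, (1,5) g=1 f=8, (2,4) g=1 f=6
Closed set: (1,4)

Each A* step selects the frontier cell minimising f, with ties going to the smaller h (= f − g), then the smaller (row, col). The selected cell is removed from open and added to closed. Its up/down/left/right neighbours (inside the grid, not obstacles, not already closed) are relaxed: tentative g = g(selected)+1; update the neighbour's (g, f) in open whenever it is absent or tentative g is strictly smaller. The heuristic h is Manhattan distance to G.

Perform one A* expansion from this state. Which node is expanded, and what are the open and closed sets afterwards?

expanded=(2,4); open=[(0,4) g=1 f=8, (1,3) g=1 f=8, (1,5) g=1 f=8, (2,5) g=2 f=8, (3,4) g=2 f=6]; closed=[(1,4), (2,4)]

step 1: expand (2,4) (f=6, h=5) → closed; open now [(0,4) g=1 f=8, (1,3) g=1 f=8, (1,5) g=1 f=8, (2,5) g=2 f=8, (3,4) g=2 f=6]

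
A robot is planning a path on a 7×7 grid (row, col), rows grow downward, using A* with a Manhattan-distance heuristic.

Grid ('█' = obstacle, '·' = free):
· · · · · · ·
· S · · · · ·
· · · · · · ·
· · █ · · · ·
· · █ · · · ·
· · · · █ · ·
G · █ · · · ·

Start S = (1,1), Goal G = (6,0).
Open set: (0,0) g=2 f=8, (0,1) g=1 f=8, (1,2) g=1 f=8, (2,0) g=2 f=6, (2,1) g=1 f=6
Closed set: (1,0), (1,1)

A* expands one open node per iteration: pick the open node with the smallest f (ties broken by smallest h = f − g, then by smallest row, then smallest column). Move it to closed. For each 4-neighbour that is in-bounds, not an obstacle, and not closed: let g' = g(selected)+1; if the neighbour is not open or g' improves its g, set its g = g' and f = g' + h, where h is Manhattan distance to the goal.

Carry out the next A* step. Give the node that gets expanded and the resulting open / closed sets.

expanded=(2,0); open=[(0,0) g=2 f=8, (0,1) g=1 f=8, (1,2) g=1 f=8, (2,1) g=1 f=6, (3,0) g=3 f=6]; closed=[(1,0), (1,1), (2,0)]

step 1: expand (2,0) (f=6, h=4) → closed; open now [(0,0) g=2 f=8, (0,1) g=1 f=8, (1,2) g=1 f=8, (2,1) g=1 f=6, (3,0) g=3 f=6]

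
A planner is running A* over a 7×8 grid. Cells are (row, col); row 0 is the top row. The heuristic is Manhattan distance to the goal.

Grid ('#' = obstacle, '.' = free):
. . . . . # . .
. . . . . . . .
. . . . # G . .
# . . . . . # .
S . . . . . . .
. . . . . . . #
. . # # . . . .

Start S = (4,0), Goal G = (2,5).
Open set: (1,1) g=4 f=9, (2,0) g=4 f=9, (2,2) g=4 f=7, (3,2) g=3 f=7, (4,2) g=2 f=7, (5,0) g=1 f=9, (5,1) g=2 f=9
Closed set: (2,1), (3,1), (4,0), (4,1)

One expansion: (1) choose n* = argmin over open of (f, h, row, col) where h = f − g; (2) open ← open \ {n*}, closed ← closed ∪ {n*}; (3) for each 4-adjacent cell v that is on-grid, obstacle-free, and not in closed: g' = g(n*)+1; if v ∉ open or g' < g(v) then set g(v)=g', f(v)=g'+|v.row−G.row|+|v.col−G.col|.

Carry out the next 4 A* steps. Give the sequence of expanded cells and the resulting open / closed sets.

step 1: expand (2,2) (f=7, h=3) → closed; open now [(1,1) g=4 f=9, (1,2) g=5 f=9, (2,0) g=4 f=9, (2,3) g=5 f=7, (3,2) g=3 f=7, (4,2) g=2 f=7, (5,0) g=1 f=9, (5,1) g=2 f=9]
step 2: expand (2,3) (f=7, h=2) → closed; open now [(1,1) g=4 f=9, (1,2) g=5 f=9, (1,3) g=6 f=9, (2,0) g=4 f=9, (3,2) g=3 f=7, (3,3) g=6 f=9, (4,2) g=2 f=7, (5,0) g=1 f=9, (5,1) g=2 f=9]
step 3: expand (3,2) (f=7, h=4) → closed; open now [(1,1) g=4 f=9, (1,2) g=5 f=9, (1,3) g=6 f=9, (2,0) g=4 f=9, (3,3) g=4 f=7, (4,2) g=2 f=7, (5,0) g=1 f=9, (5,1) g=2 f=9]
step 4: expand (3,3) (f=7, h=3) → closed; open now [(1,1) g=4 f=9, (1,2) g=5 f=9, (1,3) g=6 f=9, (2,0) g=4 f=9, (3,4) g=5 f=7, (4,2) g=2 f=7, (4,3) g=5 f=9, (5,0) g=1 f=9, (5,1) g=2 f=9]

order=[(2,2) → (2,3) → (3,2) → (3,3)]; open=[(1,1) g=4 f=9, (1,2) g=5 f=9, (1,3) g=6 f=9, (2,0) g=4 f=9, (3,4) g=5 f=7, (4,2) g=2 f=7, (4,3) g=5 f=9, (5,0) g=1 f=9, (5,1) g=2 f=9]; closed=[(2,1), (2,2), (2,3), (3,1), (3,2), (3,3), (4,0), (4,1)]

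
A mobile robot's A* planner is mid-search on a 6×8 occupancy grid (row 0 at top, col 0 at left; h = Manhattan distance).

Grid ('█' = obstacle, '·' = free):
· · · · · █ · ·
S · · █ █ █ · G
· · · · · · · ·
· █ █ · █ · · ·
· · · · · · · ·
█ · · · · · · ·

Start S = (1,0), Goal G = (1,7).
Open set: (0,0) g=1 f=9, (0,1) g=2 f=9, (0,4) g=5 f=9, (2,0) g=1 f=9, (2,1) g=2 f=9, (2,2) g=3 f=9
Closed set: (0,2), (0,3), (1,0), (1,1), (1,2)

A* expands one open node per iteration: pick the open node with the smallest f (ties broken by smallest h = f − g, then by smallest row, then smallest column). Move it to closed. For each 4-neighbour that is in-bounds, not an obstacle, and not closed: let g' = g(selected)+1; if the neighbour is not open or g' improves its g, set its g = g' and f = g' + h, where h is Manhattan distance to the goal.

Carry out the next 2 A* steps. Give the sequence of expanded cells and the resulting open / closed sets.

step 1: expand (0,4) (f=9, h=4) → closed; open now [(0,0) g=1 f=9, (0,1) g=2 f=9, (2,0) g=1 f=9, (2,1) g=2 f=9, (2,2) g=3 f=9]
step 2: expand (2,2) (f=9, h=6) → closed; open now [(0,0) g=1 f=9, (0,1) g=2 f=9, (2,0) g=1 f=9, (2,1) g=2 f=9, (2,3) g=4 f=9]

order=[(0,4) → (2,2)]; open=[(0,0) g=1 f=9, (0,1) g=2 f=9, (2,0) g=1 f=9, (2,1) g=2 f=9, (2,3) g=4 f=9]; closed=[(0,2), (0,3), (0,4), (1,0), (1,1), (1,2), (2,2)]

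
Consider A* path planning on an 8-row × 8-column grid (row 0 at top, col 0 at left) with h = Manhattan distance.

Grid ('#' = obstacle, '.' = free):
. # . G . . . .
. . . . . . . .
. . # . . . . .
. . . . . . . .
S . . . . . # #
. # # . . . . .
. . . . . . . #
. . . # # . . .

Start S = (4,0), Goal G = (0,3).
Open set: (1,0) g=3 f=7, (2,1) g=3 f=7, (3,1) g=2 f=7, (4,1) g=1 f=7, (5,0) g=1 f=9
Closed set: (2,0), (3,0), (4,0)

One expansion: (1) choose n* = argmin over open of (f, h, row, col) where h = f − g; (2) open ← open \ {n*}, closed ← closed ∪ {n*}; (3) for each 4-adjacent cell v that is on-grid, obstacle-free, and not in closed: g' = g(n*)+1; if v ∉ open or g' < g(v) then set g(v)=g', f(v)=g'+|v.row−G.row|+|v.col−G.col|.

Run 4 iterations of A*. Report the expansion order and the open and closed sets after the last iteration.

order=[(1,0) → (0,0) → (1,1) → (1,2)]; open=[(0,2) g=6 f=7, (1,3) g=6 f=7, (2,1) g=3 f=7, (3,1) g=2 f=7, (4,1) g=1 f=7, (5,0) g=1 f=9]; closed=[(0,0), (1,0), (1,1), (1,2), (2,0), (3,0), (4,0)]

step 1: expand (1,0) (f=7, h=4) → closed; open now [(0,0) g=4 f=7, (1,1) g=4 f=7, (2,1) g=3 f=7, (3,1) g=2 f=7, (4,1) g=1 f=7, (5,0) g=1 f=9]
step 2: expand (0,0) (f=7, h=3) → closed; open now [(1,1) g=4 f=7, (2,1) g=3 f=7, (3,1) g=2 f=7, (4,1) g=1 f=7, (5,0) g=1 f=9]
step 3: expand (1,1) (f=7, h=3) → closed; open now [(1,2) g=5 f=7, (2,1) g=3 f=7, (3,1) g=2 f=7, (4,1) g=1 f=7, (5,0) g=1 f=9]
step 4: expand (1,2) (f=7, h=2) → closed; open now [(0,2) g=6 f=7, (1,3) g=6 f=7, (2,1) g=3 f=7, (3,1) g=2 f=7, (4,1) g=1 f=7, (5,0) g=1 f=9]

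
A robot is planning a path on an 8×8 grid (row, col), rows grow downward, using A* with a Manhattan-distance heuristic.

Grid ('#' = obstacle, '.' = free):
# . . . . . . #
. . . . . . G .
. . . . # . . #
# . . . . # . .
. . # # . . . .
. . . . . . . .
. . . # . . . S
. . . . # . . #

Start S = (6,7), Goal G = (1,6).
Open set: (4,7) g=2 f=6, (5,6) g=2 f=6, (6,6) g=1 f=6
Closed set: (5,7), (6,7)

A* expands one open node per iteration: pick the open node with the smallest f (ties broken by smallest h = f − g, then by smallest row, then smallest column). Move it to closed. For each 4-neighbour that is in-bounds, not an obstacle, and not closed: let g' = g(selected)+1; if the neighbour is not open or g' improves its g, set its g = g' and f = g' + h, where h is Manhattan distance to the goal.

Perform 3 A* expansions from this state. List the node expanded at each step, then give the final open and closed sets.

step 1: expand (4,7) (f=6, h=4) → closed; open now [(3,7) g=3 f=6, (4,6) g=3 f=6, (5,6) g=2 f=6, (6,6) g=1 f=6]
step 2: expand (3,7) (f=6, h=3) → closed; open now [(3,6) g=4 f=6, (4,6) g=3 f=6, (5,6) g=2 f=6, (6,6) g=1 f=6]
step 3: expand (3,6) (f=6, h=2) → closed; open now [(2,6) g=5 f=6, (4,6) g=3 f=6, (5,6) g=2 f=6, (6,6) g=1 f=6]

order=[(4,7) → (3,7) → (3,6)]; open=[(2,6) g=5 f=6, (4,6) g=3 f=6, (5,6) g=2 f=6, (6,6) g=1 f=6]; closed=[(3,6), (3,7), (4,7), (5,7), (6,7)]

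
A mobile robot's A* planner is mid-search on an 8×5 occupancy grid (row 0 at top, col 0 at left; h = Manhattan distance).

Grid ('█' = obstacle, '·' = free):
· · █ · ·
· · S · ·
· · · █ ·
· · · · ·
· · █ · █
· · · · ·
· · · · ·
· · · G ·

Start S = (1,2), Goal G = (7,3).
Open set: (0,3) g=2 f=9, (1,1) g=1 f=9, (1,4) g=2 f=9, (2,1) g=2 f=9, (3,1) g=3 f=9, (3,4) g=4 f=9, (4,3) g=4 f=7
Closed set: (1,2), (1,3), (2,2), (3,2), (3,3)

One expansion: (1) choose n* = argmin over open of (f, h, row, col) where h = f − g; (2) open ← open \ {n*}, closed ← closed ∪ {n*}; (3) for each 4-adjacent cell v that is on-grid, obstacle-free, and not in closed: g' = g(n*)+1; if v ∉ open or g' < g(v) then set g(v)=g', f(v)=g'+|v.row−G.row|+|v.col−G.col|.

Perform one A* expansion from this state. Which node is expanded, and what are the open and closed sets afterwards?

expanded=(4,3); open=[(0,3) g=2 f=9, (1,1) g=1 f=9, (1,4) g=2 f=9, (2,1) g=2 f=9, (3,1) g=3 f=9, (3,4) g=4 f=9, (5,3) g=5 f=7]; closed=[(1,2), (1,3), (2,2), (3,2), (3,3), (4,3)]

step 1: expand (4,3) (f=7, h=3) → closed; open now [(0,3) g=2 f=9, (1,1) g=1 f=9, (1,4) g=2 f=9, (2,1) g=2 f=9, (3,1) g=3 f=9, (3,4) g=4 f=9, (5,3) g=5 f=7]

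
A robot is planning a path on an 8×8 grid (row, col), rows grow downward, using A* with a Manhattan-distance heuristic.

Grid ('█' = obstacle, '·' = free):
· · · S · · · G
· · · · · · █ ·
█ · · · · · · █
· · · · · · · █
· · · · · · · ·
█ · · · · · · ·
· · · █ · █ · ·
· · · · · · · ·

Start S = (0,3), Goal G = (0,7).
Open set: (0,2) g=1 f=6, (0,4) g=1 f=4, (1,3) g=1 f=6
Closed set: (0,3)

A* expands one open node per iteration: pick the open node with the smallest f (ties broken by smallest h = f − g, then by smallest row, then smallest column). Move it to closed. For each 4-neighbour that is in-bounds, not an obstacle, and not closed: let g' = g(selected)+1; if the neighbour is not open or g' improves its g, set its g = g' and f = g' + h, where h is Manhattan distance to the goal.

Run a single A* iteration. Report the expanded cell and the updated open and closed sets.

step 1: expand (0,4) (f=4, h=3) → closed; open now [(0,2) g=1 f=6, (0,5) g=2 f=4, (1,3) g=1 f=6, (1,4) g=2 f=6]

expanded=(0,4); open=[(0,2) g=1 f=6, (0,5) g=2 f=4, (1,3) g=1 f=6, (1,4) g=2 f=6]; closed=[(0,3), (0,4)]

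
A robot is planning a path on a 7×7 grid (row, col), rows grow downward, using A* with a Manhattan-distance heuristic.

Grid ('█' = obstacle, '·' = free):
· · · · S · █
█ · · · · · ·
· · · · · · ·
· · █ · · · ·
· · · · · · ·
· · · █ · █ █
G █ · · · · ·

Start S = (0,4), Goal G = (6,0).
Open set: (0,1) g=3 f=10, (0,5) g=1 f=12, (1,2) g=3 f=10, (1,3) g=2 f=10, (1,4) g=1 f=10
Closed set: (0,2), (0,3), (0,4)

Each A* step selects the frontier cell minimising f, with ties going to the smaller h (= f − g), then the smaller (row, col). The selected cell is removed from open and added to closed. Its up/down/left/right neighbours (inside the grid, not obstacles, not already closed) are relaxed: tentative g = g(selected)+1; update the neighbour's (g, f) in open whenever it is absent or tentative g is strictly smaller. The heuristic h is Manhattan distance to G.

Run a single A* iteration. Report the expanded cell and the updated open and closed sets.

expanded=(0,1); open=[(0,0) g=4 f=10, (0,5) g=1 f=12, (1,1) g=4 f=10, (1,2) g=3 f=10, (1,3) g=2 f=10, (1,4) g=1 f=10]; closed=[(0,1), (0,2), (0,3), (0,4)]

step 1: expand (0,1) (f=10, h=7) → closed; open now [(0,0) g=4 f=10, (0,5) g=1 f=12, (1,1) g=4 f=10, (1,2) g=3 f=10, (1,3) g=2 f=10, (1,4) g=1 f=10]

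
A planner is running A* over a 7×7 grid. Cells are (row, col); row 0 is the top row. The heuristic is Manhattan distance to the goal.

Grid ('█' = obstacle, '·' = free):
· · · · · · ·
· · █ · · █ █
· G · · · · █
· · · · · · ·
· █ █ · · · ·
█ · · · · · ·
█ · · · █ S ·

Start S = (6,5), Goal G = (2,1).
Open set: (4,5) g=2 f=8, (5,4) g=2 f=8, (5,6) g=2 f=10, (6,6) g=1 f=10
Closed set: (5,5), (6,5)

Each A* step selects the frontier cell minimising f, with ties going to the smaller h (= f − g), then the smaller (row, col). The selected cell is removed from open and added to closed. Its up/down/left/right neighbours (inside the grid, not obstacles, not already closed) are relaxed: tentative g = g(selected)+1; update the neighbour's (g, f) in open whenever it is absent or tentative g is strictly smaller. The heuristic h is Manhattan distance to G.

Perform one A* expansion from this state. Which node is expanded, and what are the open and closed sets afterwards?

step 1: expand (4,5) (f=8, h=6) → closed; open now [(3,5) g=3 f=8, (4,4) g=3 f=8, (4,6) g=3 f=10, (5,4) g=2 f=8, (5,6) g=2 f=10, (6,6) g=1 f=10]

expanded=(4,5); open=[(3,5) g=3 f=8, (4,4) g=3 f=8, (4,6) g=3 f=10, (5,4) g=2 f=8, (5,6) g=2 f=10, (6,6) g=1 f=10]; closed=[(4,5), (5,5), (6,5)]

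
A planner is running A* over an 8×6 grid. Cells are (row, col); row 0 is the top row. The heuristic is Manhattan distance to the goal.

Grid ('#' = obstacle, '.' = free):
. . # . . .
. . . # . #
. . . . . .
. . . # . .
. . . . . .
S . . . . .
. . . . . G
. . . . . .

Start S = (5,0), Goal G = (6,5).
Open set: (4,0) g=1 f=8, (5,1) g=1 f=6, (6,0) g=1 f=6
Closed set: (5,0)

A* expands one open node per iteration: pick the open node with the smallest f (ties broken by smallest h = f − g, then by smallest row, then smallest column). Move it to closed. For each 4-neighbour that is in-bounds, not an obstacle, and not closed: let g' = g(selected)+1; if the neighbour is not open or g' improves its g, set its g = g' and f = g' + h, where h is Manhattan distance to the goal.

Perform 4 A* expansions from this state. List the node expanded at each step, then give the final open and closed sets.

step 1: expand (5,1) (f=6, h=5) → closed; open now [(4,0) g=1 f=8, (4,1) g=2 f=8, (5,2) g=2 f=6, (6,0) g=1 f=6, (6,1) g=2 f=6]
step 2: expand (5,2) (f=6, h=4) → closed; open now [(4,0) g=1 f=8, (4,1) g=2 f=8, (4,2) g=3 f=8, (5,3) g=3 f=6, (6,0) g=1 f=6, (6,1) g=2 f=6, (6,2) g=3 f=6]
step 3: expand (5,3) (f=6, h=3) → closed; open now [(4,0) g=1 f=8, (4,1) g=2 f=8, (4,2) g=3 f=8, (4,3) g=4 f=8, (5,4) g=4 f=6, (6,0) g=1 f=6, (6,1) g=2 f=6, (6,2) g=3 f=6, (6,3) g=4 f=6]
step 4: expand (5,4) (f=6, h=2) → closed; open now [(4,0) g=1 f=8, (4,1) g=2 f=8, (4,2) g=3 f=8, (4,3) g=4 f=8, (4,4) g=5 f=8, (5,5) g=5 f=6, (6,0) g=1 f=6, (6,1) g=2 f=6, (6,2) g=3 f=6, (6,3) g=4 f=6, (6,4) g=5 f=6]

order=[(5,1) → (5,2) → (5,3) → (5,4)]; open=[(4,0) g=1 f=8, (4,1) g=2 f=8, (4,2) g=3 f=8, (4,3) g=4 f=8, (4,4) g=5 f=8, (5,5) g=5 f=6, (6,0) g=1 f=6, (6,1) g=2 f=6, (6,2) g=3 f=6, (6,3) g=4 f=6, (6,4) g=5 f=6]; closed=[(5,0), (5,1), (5,2), (5,3), (5,4)]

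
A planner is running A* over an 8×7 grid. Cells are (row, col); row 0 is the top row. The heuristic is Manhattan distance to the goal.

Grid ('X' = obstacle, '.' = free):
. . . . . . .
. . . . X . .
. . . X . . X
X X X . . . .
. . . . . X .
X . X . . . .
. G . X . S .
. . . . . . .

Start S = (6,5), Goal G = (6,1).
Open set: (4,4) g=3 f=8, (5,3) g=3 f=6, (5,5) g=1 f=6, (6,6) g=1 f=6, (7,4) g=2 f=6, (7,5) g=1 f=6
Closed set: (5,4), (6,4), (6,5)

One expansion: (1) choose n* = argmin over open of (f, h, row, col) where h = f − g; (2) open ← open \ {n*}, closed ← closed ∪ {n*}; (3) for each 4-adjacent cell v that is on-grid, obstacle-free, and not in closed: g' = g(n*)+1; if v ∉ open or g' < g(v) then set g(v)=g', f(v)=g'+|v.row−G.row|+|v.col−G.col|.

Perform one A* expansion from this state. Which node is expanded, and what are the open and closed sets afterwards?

step 1: expand (5,3) (f=6, h=3) → closed; open now [(4,3) g=4 f=8, (4,4) g=3 f=8, (5,5) g=1 f=6, (6,6) g=1 f=6, (7,4) g=2 f=6, (7,5) g=1 f=6]

expanded=(5,3); open=[(4,3) g=4 f=8, (4,4) g=3 f=8, (5,5) g=1 f=6, (6,6) g=1 f=6, (7,4) g=2 f=6, (7,5) g=1 f=6]; closed=[(5,3), (5,4), (6,4), (6,5)]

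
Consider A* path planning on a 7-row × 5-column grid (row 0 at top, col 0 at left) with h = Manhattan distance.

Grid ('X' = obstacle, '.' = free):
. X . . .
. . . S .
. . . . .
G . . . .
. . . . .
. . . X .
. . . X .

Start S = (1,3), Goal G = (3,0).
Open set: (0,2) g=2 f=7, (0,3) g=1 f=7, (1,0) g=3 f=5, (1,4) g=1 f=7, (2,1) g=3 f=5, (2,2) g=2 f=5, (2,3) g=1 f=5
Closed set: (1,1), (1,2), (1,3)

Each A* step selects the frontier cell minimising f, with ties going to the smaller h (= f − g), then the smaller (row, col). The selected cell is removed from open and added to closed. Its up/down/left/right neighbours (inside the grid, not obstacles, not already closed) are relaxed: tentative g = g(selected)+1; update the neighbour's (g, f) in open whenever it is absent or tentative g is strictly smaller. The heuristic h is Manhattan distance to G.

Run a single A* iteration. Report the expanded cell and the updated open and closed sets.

step 1: expand (1,0) (f=5, h=2) → closed; open now [(0,0) g=4 f=7, (0,2) g=2 f=7, (0,3) g=1 f=7, (1,4) g=1 f=7, (2,0) g=4 f=5, (2,1) g=3 f=5, (2,2) g=2 f=5, (2,3) g=1 f=5]

expanded=(1,0); open=[(0,0) g=4 f=7, (0,2) g=2 f=7, (0,3) g=1 f=7, (1,4) g=1 f=7, (2,0) g=4 f=5, (2,1) g=3 f=5, (2,2) g=2 f=5, (2,3) g=1 f=5]; closed=[(1,0), (1,1), (1,2), (1,3)]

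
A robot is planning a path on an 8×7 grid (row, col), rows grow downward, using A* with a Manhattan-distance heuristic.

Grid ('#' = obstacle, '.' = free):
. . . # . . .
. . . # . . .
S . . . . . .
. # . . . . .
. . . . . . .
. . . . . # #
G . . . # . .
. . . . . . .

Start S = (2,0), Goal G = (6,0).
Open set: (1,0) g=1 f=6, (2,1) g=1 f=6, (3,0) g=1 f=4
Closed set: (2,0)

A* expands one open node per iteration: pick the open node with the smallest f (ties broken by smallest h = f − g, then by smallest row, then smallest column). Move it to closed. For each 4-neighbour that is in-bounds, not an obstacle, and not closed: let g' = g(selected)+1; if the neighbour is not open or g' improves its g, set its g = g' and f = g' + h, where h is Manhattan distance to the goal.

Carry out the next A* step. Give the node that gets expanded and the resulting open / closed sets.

step 1: expand (3,0) (f=4, h=3) → closed; open now [(1,0) g=1 f=6, (2,1) g=1 f=6, (4,0) g=2 f=4]

expanded=(3,0); open=[(1,0) g=1 f=6, (2,1) g=1 f=6, (4,0) g=2 f=4]; closed=[(2,0), (3,0)]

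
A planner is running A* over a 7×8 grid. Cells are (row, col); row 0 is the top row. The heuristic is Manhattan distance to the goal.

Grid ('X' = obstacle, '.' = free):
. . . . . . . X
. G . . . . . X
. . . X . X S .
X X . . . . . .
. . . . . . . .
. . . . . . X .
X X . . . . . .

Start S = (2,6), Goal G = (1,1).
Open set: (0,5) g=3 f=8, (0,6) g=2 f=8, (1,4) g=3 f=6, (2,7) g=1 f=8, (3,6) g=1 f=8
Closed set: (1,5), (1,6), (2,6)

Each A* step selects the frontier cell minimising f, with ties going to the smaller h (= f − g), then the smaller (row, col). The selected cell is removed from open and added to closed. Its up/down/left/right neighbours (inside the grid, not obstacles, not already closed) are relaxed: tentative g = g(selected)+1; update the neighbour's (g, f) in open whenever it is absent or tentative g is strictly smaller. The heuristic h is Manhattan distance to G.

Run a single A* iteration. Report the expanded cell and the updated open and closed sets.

step 1: expand (1,4) (f=6, h=3) → closed; open now [(0,4) g=4 f=8, (0,5) g=3 f=8, (0,6) g=2 f=8, (1,3) g=4 f=6, (2,4) g=4 f=8, (2,7) g=1 f=8, (3,6) g=1 f=8]

expanded=(1,4); open=[(0,4) g=4 f=8, (0,5) g=3 f=8, (0,6) g=2 f=8, (1,3) g=4 f=6, (2,4) g=4 f=8, (2,7) g=1 f=8, (3,6) g=1 f=8]; closed=[(1,4), (1,5), (1,6), (2,6)]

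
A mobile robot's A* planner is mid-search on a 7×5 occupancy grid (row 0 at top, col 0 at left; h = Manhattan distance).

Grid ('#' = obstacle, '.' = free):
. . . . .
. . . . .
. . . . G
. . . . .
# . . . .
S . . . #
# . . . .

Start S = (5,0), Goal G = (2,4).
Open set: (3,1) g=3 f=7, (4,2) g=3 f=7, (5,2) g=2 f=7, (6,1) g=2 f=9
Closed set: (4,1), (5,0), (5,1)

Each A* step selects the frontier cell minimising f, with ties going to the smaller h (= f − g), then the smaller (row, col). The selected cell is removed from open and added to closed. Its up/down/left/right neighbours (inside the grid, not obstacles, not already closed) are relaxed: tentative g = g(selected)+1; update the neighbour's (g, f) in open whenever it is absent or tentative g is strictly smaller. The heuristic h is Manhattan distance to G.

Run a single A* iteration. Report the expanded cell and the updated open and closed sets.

step 1: expand (3,1) (f=7, h=4) → closed; open now [(2,1) g=4 f=7, (3,0) g=4 f=9, (3,2) g=4 f=7, (4,2) g=3 f=7, (5,2) g=2 f=7, (6,1) g=2 f=9]

expanded=(3,1); open=[(2,1) g=4 f=7, (3,0) g=4 f=9, (3,2) g=4 f=7, (4,2) g=3 f=7, (5,2) g=2 f=7, (6,1) g=2 f=9]; closed=[(3,1), (4,1), (5,0), (5,1)]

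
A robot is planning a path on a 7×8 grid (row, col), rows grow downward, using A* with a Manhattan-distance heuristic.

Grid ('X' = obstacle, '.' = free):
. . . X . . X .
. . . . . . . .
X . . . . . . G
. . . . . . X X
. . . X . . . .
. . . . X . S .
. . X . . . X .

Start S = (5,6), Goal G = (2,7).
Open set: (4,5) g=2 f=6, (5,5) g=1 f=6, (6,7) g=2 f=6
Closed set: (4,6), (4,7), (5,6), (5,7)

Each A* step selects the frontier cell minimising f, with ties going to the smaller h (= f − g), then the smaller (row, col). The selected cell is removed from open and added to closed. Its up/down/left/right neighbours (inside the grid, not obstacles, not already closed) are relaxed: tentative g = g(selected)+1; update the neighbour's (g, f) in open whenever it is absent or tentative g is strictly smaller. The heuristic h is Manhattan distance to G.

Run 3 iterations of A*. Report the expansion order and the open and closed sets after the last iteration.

order=[(4,5) → (3,5) → (2,5)]; open=[(1,5) g=5 f=8, (2,4) g=5 f=8, (2,6) g=5 f=6, (3,4) g=4 f=8, (4,4) g=3 f=8, (5,5) g=1 f=6, (6,7) g=2 f=6]; closed=[(2,5), (3,5), (4,5), (4,6), (4,7), (5,6), (5,7)]

step 1: expand (4,5) (f=6, h=4) → closed; open now [(3,5) g=3 f=6, (4,4) g=3 f=8, (5,5) g=1 f=6, (6,7) g=2 f=6]
step 2: expand (3,5) (f=6, h=3) → closed; open now [(2,5) g=4 f=6, (3,4) g=4 f=8, (4,4) g=3 f=8, (5,5) g=1 f=6, (6,7) g=2 f=6]
step 3: expand (2,5) (f=6, h=2) → closed; open now [(1,5) g=5 f=8, (2,4) g=5 f=8, (2,6) g=5 f=6, (3,4) g=4 f=8, (4,4) g=3 f=8, (5,5) g=1 f=6, (6,7) g=2 f=6]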